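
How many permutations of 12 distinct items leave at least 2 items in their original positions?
Exactly j fixed points: C(12,j)·!(12-j); sum over j ≥ 2 (derangement numbers via !m = (m-1)·(!(m-1) + !(m-2)): !0..!10 = 1, 0, 1, 2, 9, 44, 265, 1854, 14833, 133496, 1334961). Σ_{j=2}^{12} C(12,j)·!(12-j) = C(12,2)·!10 + C(12,3)·!9 + C(12,4)·!8 + C(12,5)·!7 + C(12,6)·!6 + C(12,7)·!5 + C(12,8)·!4 + C(12,9)·!3 + C(12,10)·!2 + C(12,11)·!1 + C(12,12)·!0 = 66·1334961 + 220·133496 + 495·14833 + 792·1854 + 924·265 + 792·44 + 495·9 + 220·2 + 66·1 + 12·0 + 1·1 = 126571919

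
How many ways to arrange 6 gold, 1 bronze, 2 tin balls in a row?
9! / (6! × 1! × 2!) = 252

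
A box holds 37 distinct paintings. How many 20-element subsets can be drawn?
C(37,20) = 37!/(20!×17!) = 15905368710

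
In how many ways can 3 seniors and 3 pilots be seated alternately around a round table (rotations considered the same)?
Fix one of the seniors: (3-1)! ways for the remaining seniors, × 3! ways for the pilots = 2 × 6 = 12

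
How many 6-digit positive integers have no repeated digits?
First digit: 9 choices (nonzero). Then descending: 9 × 9 × 8 × 7 × 6 × 5 = 136080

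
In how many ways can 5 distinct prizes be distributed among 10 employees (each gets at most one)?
P(10,5) = 10!/(10-5)! = 30240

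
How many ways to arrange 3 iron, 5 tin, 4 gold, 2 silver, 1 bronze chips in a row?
15! / (3! × 5! × 4! × 2! × 1!) = 37837800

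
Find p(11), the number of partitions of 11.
Pentagonal recurrence p(n) = p(n-1) + p(n-2) - p(n-5) - p(n-7) + p(n-12) + p(n-15) - ... gives p(0..10) = 1, 1, 2, 3, 5, 7, 11, 15, 22, 30, 42. p(11) = p(10) + p(9) - p(6) - p(4) = 42 + 30 - 11 - 5 = 56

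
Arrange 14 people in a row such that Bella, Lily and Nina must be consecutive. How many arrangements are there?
Treat the 3 as one block: (14-3+1)! × 3! = 479001600 × 6 = 2874009600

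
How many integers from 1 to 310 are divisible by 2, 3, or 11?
⌊310/2⌋+⌊310/3⌋+⌊310/11⌋ - ⌊310/6⌋-⌊310/22⌋-⌊310/33⌋ + ⌊310/66⌋ = 155+103+28 - 51-14-9 + 4 = 216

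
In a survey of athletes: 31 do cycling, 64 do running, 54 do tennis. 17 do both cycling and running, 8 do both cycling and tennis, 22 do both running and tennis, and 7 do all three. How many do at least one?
|A∪B∪C| = 31+64+54-17-8-22+7 = 109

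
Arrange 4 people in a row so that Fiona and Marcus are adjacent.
Treat as block: (4-1)! × 2! = 6 × 2 = 12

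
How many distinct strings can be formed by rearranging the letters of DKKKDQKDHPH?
11! / (1! × 2! × 4! × 1! × 3!) = 138600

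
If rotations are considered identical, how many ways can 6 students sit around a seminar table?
Circular: fix one position, arrange the rest. (6-1)! = 120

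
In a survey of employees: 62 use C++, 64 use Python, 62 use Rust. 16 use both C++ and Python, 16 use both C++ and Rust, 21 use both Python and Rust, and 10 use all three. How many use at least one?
|A∪B∪C| = 62+64+62-16-16-21+10 = 145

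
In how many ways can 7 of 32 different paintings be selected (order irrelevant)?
C(32,7) = 32!/(7!×25!) = 3365856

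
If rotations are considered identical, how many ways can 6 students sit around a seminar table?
Circular: fix one position, arrange the rest. (6-1)! = 120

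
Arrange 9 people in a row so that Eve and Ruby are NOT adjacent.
Total - adjacent = 9! - (9-1)!×2 = 362880 - 80640 = 282240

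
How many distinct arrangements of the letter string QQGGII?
6! / (2! × 2! × 2!) = 90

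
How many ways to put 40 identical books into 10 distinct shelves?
C(40+10-1, 10-1) = C(49, 9) = 2054455634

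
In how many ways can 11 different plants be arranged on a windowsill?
11! = 39916800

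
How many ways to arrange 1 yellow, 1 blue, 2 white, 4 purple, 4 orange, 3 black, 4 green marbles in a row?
19! / (1! × 1! × 2! × 4! × 4! × 3! × 4!) = 733296564000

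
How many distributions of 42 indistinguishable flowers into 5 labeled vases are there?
C(42+5-1, 5-1) = C(46, 4) = 163185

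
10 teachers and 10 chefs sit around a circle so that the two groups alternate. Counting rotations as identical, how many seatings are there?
Fix one of the teachers: (10-1)! ways for the remaining teachers, × 10! ways for the chefs = 362880 × 3628800 = 1316818944000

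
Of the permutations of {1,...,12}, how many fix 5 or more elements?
Exactly j fixed points: C(12,j)·!(12-j); sum over j ≥ 5 (derangement numbers via !m = (m-1)·(!(m-1) + !(m-2)): !0..!7 = 1, 0, 1, 2, 9, 44, 265, 1854). Σ_{j=5}^{12} C(12,j)·!(12-j) = C(12,5)·!7 + C(12,6)·!6 + C(12,7)·!5 + C(12,8)·!4 + C(12,9)·!3 + C(12,10)·!2 + C(12,11)·!1 + C(12,12)·!0 = 792·1854 + 924·265 + 792·44 + 495·9 + 220·2 + 66·1 + 12·0 + 1·1 = 1753038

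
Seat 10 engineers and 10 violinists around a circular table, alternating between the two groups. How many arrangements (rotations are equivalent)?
Fix one of the engineers: (10-1)! ways for the remaining engineers, × 10! ways for the violinists = 362880 × 3628800 = 1316818944000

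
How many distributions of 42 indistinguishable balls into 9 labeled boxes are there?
C(42+9-1, 9-1) = C(50, 8) = 536878650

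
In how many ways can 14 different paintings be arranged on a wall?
14! = 87178291200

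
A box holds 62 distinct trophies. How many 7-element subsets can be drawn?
C(62,7) = 62!/(7!×55!) = 491796152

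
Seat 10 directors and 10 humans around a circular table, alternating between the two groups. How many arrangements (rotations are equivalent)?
Fix one of the directors: (10-1)! ways for the remaining directors, × 10! ways for the humans = 362880 × 3628800 = 1316818944000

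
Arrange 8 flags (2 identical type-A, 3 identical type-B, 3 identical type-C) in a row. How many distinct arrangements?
8! / (2! × 3! × 3!) = 560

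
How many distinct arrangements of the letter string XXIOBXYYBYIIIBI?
15! / (3! × 1! × 3! × 3! × 5!) = 50450400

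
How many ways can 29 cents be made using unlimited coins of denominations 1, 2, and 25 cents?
Coefficient of x^29 in 1/(1-x^1) · 1/(1-x^2) · 1/(1-x^25). Case on j = number of 25-cent coins (j = 0..1); remainder r = 29 - 25j is made from {1,2} in ⌊r/2⌋+1 ways. r = 29, 4 → 15 + 3 = 18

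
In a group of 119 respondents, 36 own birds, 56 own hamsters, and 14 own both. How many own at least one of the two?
|A∪B| = |A| + |B| - |A∩B| = 36 + 56 - 14 = 78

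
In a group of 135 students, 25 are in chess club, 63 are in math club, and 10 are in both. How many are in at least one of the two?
|A∪B| = |A| + |B| - |A∩B| = 25 + 63 - 10 = 78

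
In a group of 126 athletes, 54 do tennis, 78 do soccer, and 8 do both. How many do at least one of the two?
|A∪B| = |A| + |B| - |A∩B| = 54 + 78 - 8 = 124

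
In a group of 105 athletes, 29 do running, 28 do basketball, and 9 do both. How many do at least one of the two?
|A∪B| = |A| + |B| - |A∩B| = 29 + 28 - 9 = 48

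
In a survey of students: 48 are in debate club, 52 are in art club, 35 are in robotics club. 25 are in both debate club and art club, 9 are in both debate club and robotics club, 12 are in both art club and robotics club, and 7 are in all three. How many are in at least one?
|A∪B∪C| = 48+52+35-25-9-12+7 = 96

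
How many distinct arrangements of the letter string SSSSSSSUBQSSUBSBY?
17! / (10! × 1! × 2! × 3! × 1!) = 8168160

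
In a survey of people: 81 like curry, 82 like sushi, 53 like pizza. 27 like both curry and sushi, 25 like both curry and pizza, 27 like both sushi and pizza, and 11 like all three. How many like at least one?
|A∪B∪C| = 81+82+53-27-25-27+11 = 148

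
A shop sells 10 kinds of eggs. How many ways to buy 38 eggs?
C(38+10-1, 10-1) = C(47, 9) = 1362649145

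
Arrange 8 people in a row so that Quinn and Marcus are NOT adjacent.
Total - adjacent = 8! - (8-1)!×2 = 40320 - 10080 = 30240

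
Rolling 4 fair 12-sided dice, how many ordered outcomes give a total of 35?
Coefficient of x^35 in (x + x² + ... + x^12)^4. By inclusion-exclusion on dice exceeding 12: Σ_j (-1)^j C(4,j)·C(35-1-12j, 3) = C(4,0)·C(34,3) - C(4,1)·C(22,3) + C(4,2)·C(10,3) = 1·5984 - 4·1540 + 6·120 = 544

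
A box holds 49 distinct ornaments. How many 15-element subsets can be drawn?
C(49,15) = 49!/(15!×34!) = 1575580702584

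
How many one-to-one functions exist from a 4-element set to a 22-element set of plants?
P(22,4) = 22!/(22-4)! = 175560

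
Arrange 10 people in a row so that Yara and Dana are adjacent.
Treat as block: (10-1)! × 2! = 362880 × 2 = 725760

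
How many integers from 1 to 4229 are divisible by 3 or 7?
⌊4229/3⌋ + ⌊4229/7⌋ - ⌊4229/21⌋ = 1409 + 604 - 201 = 1812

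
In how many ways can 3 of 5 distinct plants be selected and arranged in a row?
P(5,3) = 5!/(5-3)! = 60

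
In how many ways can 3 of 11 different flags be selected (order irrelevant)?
C(11,3) = 11!/(3!×8!) = 165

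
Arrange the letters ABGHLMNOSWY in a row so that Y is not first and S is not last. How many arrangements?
By inclusion-exclusion: 11! - 2×(11-1)! + (11-2)! = 39916800 - 7257600 + 362880 = 33022080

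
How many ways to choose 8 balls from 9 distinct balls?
C(9,8) = 9!/(8!×1!) = 9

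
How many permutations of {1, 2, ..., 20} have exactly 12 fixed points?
Choose the 12 fixed points C(20,12) = 125970, derange the rest: !8 = Σ_{j=0}^{8} (-1)^j·8!/j! = 40320 - 40320 + 20160 - 6720 + 1680 - 336 + 56 - 8 + 1 = 14833. Product = 125970 × 14833 = 1868513010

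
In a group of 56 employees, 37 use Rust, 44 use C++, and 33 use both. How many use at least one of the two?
|A∪B| = |A| + |B| - |A∩B| = 37 + 44 - 33 = 48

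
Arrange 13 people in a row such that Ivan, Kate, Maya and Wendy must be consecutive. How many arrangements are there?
Treat the 4 as one block: (13-4+1)! × 4! = 3628800 × 24 = 87091200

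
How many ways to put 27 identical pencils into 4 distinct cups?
C(27+4-1, 4-1) = C(30, 3) = 4060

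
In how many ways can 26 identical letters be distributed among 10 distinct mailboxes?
C(26+10-1, 10-1) = C(35, 9) = 70607460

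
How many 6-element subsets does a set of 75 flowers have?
C(75,6) = 75!/(6!×69!) = 201359550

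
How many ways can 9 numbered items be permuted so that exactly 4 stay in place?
Choose the 4 fixed points C(9,4) = 126, derange the rest: !5 = Σ_{j=0}^{5} (-1)^j·5!/j! = 120 - 120 + 60 - 20 + 5 - 1 = 44. Product = 126 × 44 = 5544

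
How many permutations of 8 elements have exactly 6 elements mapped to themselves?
Choose the 6 fixed points C(8,6) = 28, derange the rest: !2 = Σ_{j=0}^{2} (-1)^j·2!/j! = 2 - 2 + 1 = 1. Product = 28 × 1 = 28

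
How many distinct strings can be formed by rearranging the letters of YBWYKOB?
7! / (1! × 2! × 2! × 1! × 1!) = 1260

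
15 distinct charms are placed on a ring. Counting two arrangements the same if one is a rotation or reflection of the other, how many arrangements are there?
(15-1)!/2 = 87178291200/2 = 43589145600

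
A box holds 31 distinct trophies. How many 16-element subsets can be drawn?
C(31,16) = 31!/(16!×15!) = 300540195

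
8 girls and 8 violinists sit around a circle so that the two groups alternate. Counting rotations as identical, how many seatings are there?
Fix one of the girls: (8-1)! ways for the remaining girls, × 8! ways for the violinists = 5040 × 40320 = 203212800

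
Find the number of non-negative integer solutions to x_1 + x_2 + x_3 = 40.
C(40+3-1, 3-1) = C(42, 2) = 861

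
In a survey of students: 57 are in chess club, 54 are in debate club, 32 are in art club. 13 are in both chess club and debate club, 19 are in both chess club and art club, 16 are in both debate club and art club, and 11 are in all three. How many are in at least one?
|A∪B∪C| = 57+54+32-13-19-16+11 = 106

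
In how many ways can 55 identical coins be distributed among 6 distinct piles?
C(55+6-1, 6-1) = C(60, 5) = 5461512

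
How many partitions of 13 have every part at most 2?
Let r_j(i) = number of partitions of i into parts ≤ j, for i = 0..13. r_1(i) = 1 for all i; r_j(i) = r_{j-1}(i) + r_j(i-j). Rows j = 2..2: ≤2: 1 1 2 2 3 3 4 4 5 5 6 6 7 7. r_2(13) = 7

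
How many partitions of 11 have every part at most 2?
Let r_j(i) = number of partitions of i into parts ≤ j, for i = 0..11. r_1(i) = 1 for all i; r_j(i) = r_{j-1}(i) + r_j(i-j). Rows j = 2..2: ≤2: 1 1 2 2 3 3 4 4 5 5 6 6. r_2(11) = 6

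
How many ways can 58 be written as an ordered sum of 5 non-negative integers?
C(58+5-1, 5-1) = C(62, 4) = 557845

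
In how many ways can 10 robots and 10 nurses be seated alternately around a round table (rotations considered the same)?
Fix one of the robots: (10-1)! ways for the remaining robots, × 10! ways for the nurses = 362880 × 3628800 = 1316818944000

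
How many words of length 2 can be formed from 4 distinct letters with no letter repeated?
P(4,2) = 4!/(4-2)! = 12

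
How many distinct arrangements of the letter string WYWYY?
5! / (2! × 3!) = 10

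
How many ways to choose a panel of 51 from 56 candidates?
C(56,51) = 56!/(51!×5!) = 3819816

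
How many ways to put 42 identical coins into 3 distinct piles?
C(42+3-1, 3-1) = C(44, 2) = 946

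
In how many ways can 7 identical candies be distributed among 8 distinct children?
C(7+8-1, 8-1) = C(14, 7) = 3432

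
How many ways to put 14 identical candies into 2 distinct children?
C(14+2-1, 2-1) = C(15, 1) = 15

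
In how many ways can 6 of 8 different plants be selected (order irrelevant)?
C(8,6) = 8!/(6!×2!) = 28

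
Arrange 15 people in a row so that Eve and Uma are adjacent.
Treat as block: (15-1)! × 2! = 87178291200 × 2 = 174356582400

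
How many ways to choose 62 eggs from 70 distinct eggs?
C(70,62) = 70!/(62!×8!) = 9440350920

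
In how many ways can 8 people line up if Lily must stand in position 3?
Fix one position: (8-1)! = 5040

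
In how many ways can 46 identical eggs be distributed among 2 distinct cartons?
C(46+2-1, 2-1) = C(47, 1) = 47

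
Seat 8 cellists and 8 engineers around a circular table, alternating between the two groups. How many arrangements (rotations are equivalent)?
Fix one of the cellists: (8-1)! ways for the remaining cellists, × 8! ways for the engineers = 5040 × 40320 = 203212800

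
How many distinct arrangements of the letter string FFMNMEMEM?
9! / (4! × 1! × 2! × 2!) = 3780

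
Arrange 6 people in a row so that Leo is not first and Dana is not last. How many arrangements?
By inclusion-exclusion: 6! - 2×(6-1)! + (6-2)! = 720 - 240 + 24 = 504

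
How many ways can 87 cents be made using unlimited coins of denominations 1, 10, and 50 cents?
Coefficient of x^87 in 1/(1-x^1) · 1/(1-x^10) · 1/(1-x^50). Case on j = number of 50-cent coins (j = 0..1); remainder r = 87 - 50j is made from {1,10} in ⌊r/10⌋+1 ways. r = 87, 37 → 9 + 4 = 13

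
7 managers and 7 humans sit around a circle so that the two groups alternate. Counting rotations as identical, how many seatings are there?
Fix one of the managers: (7-1)! ways for the remaining managers, × 7! ways for the humans = 720 × 5040 = 3628800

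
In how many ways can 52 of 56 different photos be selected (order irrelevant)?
C(56,52) = 56!/(52!×4!) = 367290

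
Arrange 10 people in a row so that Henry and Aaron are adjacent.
Treat as block: (10-1)! × 2! = 362880 × 2 = 725760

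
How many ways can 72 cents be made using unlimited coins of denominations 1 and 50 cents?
Coefficient of x^72 in 1/(1-x^1) · 1/(1-x^50). Use j coins of 50 for j = 0..⌊72/50⌋ = 1, the rest in 1s: 1 + 1 = 2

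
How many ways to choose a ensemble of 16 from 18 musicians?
C(18,16) = 18!/(16!×2!) = 153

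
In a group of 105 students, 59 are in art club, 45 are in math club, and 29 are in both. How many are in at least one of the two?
|A∪B| = |A| + |B| - |A∩B| = 59 + 45 - 29 = 75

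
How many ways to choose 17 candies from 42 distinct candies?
C(42,17) = 42!/(17!×25!) = 254661927156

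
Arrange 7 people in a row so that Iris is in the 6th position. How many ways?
Fix one position: (7-1)! = 720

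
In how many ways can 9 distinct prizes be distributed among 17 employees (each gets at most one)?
P(17,9) = 17!/(17-9)! = 8821612800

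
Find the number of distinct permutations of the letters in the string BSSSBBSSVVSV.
12! / (3! × 3! × 6!) = 18480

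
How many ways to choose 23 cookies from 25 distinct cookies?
C(25,23) = 25!/(23!×2!) = 300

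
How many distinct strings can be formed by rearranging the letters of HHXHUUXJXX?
10! / (2! × 1! × 4! × 3!) = 12600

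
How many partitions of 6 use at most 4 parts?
By conjugation, equals partitions of 6 into parts ≤ 4. Let r_j(i) = number of partitions of i into parts ≤ j, for i = 0..6. r_1(i) = 1 for all i; r_j(i) = r_{j-1}(i) + r_j(i-j). Rows j = 2..4: ≤2: 1 1 2 2 3 3 4; ≤3: 1 1 2 3 4 5 7; ≤4: 1 1 2 3 5 6 9. r_4(6) = 9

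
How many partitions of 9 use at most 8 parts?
By conjugation, equals partitions of 9 into parts ≤ 8. Let r_j(i) = number of partitions of i into parts ≤ j, for i = 0..9. r_1(i) = 1 for all i; r_j(i) = r_{j-1}(i) + r_j(i-j). Rows j = 2..8: ≤2: 1 1 2 2 3 3 4 4 5 5; ≤3: 1 1 2 3 4 5 7 8 10 12; ≤4: 1 1 2 3 5 6 9 11 15 18; ≤5: 1 1 2 3 5 7 10 13 18 23; ≤6: 1 1 2 3 5 7 11 14 20 26; ≤7: 1 1 2 3 5 7 11 15 21 28; ≤8: 1 1 2 3 5 7 11 15 22 29. r_8(9) = 29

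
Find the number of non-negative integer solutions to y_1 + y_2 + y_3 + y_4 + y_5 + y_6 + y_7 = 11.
C(11+7-1, 7-1) = C(17, 6) = 12376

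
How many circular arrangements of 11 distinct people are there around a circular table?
Circular: fix one position, arrange the rest. (11-1)! = 3628800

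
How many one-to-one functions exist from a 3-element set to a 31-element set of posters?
P(31,3) = 31!/(31-3)! = 26970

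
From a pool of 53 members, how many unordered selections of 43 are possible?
C(53,43) = 53!/(43!×10!) = 19499099620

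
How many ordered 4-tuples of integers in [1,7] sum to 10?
Coefficient of x^10 in (x + x² + ... + x^7)^4. By inclusion-exclusion on dice exceeding 7: Σ_j (-1)^j C(4,j)·C(10-1-7j, 3) = C(4,0)·C(9,3) = 1·84 = 84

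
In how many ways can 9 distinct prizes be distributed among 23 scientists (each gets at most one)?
P(23,9) = 23!/(23-9)! = 296541907200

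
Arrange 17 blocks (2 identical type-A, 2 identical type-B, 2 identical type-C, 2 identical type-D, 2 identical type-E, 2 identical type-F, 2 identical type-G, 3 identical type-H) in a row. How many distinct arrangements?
17! / (2! × 2! × 2! × 2! × 2! × 2! × 2! × 3!) = 463134672000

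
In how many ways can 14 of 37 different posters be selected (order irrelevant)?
C(37,14) = 37!/(14!×23!) = 6107086800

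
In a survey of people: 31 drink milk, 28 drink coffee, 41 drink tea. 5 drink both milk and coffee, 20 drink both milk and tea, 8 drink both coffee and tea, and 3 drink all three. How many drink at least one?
|A∪B∪C| = 31+28+41-5-20-8+3 = 70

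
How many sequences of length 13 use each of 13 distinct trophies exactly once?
13! = 6227020800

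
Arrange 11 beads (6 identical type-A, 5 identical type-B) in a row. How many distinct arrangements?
11! / (6! × 5!) = 462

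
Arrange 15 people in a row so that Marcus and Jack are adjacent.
Treat as block: (15-1)! × 2! = 87178291200 × 2 = 174356582400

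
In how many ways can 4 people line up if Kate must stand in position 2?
Fix one position: (4-1)! = 6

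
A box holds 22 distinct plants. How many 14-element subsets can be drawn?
C(22,14) = 22!/(14!×8!) = 319770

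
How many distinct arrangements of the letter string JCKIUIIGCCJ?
11! / (3! × 1! × 3! × 2! × 1! × 1!) = 554400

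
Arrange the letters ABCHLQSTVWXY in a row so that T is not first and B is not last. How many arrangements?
By inclusion-exclusion: 12! - 2×(12-1)! + (12-2)! = 479001600 - 79833600 + 3628800 = 402796800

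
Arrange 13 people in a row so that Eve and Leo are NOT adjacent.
Total - adjacent = 13! - (13-1)!×2 = 6227020800 - 958003200 = 5269017600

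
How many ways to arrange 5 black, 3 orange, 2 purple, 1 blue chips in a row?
11! / (5! × 3! × 2! × 1!) = 27720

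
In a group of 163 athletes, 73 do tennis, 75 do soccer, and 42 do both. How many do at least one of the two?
|A∪B| = |A| + |B| - |A∩B| = 73 + 75 - 42 = 106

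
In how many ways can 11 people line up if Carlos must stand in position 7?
Fix one position: (11-1)! = 3628800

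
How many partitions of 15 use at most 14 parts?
By conjugation, equals partitions of 15 into parts ≤ 14. Let r_j(i) = number of partitions of i into parts ≤ j, for i = 0..15. r_1(i) = 1 for all i; r_j(i) = r_{j-1}(i) + r_j(i-j). Rows j = 2..14: ≤2: 1 1 2 2 3 3 4 4 5 5 6 6 7 7 8 8; ≤3: 1 1 2 3 4 5 7 8 10 12 14 16 19 21 24 27; ≤4: 1 1 2 3 5 6 9 11 15 18 23 27 34 39 47 54; ≤5: 1 1 2 3 5 7 10 13 18 23 30 37 47 57 70 84; ≤6: 1 1 2 3 5 7 11 14 20 26 35 44 58 71 90 110; ≤7: 1 1 2 3 5 7 11 15 21 28 38 49 65 82 105 131; ≤8: 1 1 2 3 5 7 11 15 22 29 40 52 70 89 116 146; ≤9: 1 1 2 3 5 7 11 15 22 30 41 54 73 94 123 157; ≤10: 1 1 2 3 5 7 11 15 22 30 42 55 75 97 128 164; ≤11: 1 1 2 3 5 7 11 15 22 30 42 56 76 99 131 169; ≤12: 1 1 2 3 5 7 11 15 22 30 42 56 77 100 133 172; ≤13: 1 1 2 3 5 7 11 15 22 30 42 56 77 101 134 174; ≤14: 1 1 2 3 5 7 11 15 22 30 42 56 77 101 135 175. r_14(15) = 175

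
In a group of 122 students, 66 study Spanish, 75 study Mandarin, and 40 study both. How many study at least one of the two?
|A∪B| = |A| + |B| - |A∩B| = 66 + 75 - 40 = 101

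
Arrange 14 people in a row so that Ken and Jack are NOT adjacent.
Total - adjacent = 14! - (14-1)!×2 = 87178291200 - 12454041600 = 74724249600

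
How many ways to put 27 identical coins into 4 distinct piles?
C(27+4-1, 4-1) = C(30, 3) = 4060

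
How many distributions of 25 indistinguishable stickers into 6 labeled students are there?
C(25+6-1, 6-1) = C(30, 5) = 142506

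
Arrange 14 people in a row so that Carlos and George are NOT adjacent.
Total - adjacent = 14! - (14-1)!×2 = 87178291200 - 12454041600 = 74724249600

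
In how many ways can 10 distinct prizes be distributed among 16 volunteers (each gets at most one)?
P(16,10) = 16!/(16-10)! = 29059430400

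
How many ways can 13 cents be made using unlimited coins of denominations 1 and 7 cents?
Coefficient of x^13 in 1/(1-x^1) · 1/(1-x^7). Use j coins of 7 for j = 0..⌊13/7⌋ = 1, the rest in 1s: 1 + 1 = 2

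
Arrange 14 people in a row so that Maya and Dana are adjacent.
Treat as block: (14-1)! × 2! = 6227020800 × 2 = 12454041600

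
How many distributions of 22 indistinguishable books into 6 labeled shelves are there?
C(22+6-1, 6-1) = C(27, 5) = 80730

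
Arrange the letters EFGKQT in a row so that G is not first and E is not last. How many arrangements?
By inclusion-exclusion: 6! - 2×(6-1)! + (6-2)! = 720 - 240 + 24 = 504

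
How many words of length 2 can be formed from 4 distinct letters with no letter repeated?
P(4,2) = 4!/(4-2)! = 12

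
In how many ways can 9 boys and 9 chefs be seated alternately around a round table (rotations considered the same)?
Fix one of the boys: (9-1)! ways for the remaining boys, × 9! ways for the chefs = 40320 × 362880 = 14631321600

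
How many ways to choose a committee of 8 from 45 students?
C(45,8) = 45!/(8!×37!) = 215553195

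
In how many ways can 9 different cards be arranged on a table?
9! = 362880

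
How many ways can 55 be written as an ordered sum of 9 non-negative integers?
C(55+9-1, 9-1) = C(63, 8) = 3872894697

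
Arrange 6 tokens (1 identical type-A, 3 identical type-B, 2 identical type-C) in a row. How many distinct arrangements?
6! / (1! × 3! × 2!) = 60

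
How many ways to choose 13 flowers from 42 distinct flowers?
C(42,13) = 42!/(13!×29!) = 25518731280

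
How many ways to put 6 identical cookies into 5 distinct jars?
C(6+5-1, 5-1) = C(10, 4) = 210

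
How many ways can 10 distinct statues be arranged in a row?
10! = 3628800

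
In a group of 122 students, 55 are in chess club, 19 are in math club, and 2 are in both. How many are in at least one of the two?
|A∪B| = |A| + |B| - |A∩B| = 55 + 19 - 2 = 72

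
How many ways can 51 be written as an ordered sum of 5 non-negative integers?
C(51+5-1, 5-1) = C(55, 4) = 341055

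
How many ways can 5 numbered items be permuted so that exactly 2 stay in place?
Choose the 2 fixed points C(5,2) = 10, derange the rest: !3 = Σ_{j=0}^{3} (-1)^j·3!/j! = 6 - 6 + 3 - 1 = 2. Product = 10 × 2 = 20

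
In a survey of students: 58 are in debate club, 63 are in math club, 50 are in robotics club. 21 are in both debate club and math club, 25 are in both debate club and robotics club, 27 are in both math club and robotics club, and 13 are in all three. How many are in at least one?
|A∪B∪C| = 58+63+50-21-25-27+13 = 111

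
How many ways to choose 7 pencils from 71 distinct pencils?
C(71,7) = 71!/(7!×64!) = 1329890705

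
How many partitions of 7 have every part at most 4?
Let r_j(i) = number of partitions of i into parts ≤ j, for i = 0..7. r_1(i) = 1 for all i; r_j(i) = r_{j-1}(i) + r_j(i-j). Rows j = 2..4: ≤2: 1 1 2 2 3 3 4 4; ≤3: 1 1 2 3 4 5 7 8; ≤4: 1 1 2 3 5 6 9 11. r_4(7) = 11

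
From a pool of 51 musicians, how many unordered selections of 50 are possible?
C(51,50) = 51!/(50!×1!) = 51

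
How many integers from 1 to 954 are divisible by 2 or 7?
⌊954/2⌋ + ⌊954/7⌋ - ⌊954/14⌋ = 477 + 136 - 68 = 545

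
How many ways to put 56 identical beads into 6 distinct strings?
C(56+6-1, 6-1) = C(61, 5) = 5949147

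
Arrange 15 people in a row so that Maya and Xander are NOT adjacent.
Total - adjacent = 15! - (15-1)!×2 = 1307674368000 - 174356582400 = 1133317785600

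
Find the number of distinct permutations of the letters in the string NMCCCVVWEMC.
11! / (1! × 4! × 2! × 1! × 1! × 2!) = 415800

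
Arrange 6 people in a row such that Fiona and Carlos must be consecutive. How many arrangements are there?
Treat the 2 as one block: (6-2+1)! × 2! = 120 × 2 = 240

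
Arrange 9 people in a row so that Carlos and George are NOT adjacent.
Total - adjacent = 9! - (9-1)!×2 = 362880 - 80640 = 282240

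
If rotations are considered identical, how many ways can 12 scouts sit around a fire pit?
Circular: fix one position, arrange the rest. (12-1)! = 39916800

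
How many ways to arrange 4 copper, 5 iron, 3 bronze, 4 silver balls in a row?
16! / (4! × 5! × 3! × 4!) = 50450400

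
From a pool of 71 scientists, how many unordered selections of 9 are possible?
C(71,9) = 71!/(9!×62!) = 74473879480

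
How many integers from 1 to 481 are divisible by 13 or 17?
⌊481/13⌋ + ⌊481/17⌋ - ⌊481/221⌋ = 37 + 28 - 2 = 63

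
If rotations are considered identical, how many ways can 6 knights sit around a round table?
Circular: fix one position, arrange the rest. (6-1)! = 120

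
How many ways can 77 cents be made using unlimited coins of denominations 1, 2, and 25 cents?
Coefficient of x^77 in 1/(1-x^1) · 1/(1-x^2) · 1/(1-x^25). Case on j = number of 25-cent coins (j = 0..3); remainder r = 77 - 25j is made from {1,2} in ⌊r/2⌋+1 ways. r = 77, 52, 27, 2 → 39 + 27 + 14 + 2 = 82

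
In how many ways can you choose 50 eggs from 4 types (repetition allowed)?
C(50+4-1, 4-1) = C(53, 3) = 23426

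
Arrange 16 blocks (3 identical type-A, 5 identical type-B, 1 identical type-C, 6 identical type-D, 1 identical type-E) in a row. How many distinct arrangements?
16! / (3! × 5! × 1! × 6! × 1!) = 40360320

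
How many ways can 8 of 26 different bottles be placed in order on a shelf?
P(26,8) = 26!/(26-8)! = 62990928000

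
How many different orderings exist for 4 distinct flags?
4! = 24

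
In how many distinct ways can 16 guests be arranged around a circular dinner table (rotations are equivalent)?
Circular: fix one position, arrange the rest. (16-1)! = 1307674368000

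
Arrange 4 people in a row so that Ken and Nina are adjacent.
Treat as block: (4-1)! × 2! = 6 × 2 = 12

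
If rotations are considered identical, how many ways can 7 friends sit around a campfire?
Circular: fix one position, arrange the rest. (7-1)! = 720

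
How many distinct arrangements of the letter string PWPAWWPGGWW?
11! / (1! × 2! × 3! × 5!) = 27720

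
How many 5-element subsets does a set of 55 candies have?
C(55,5) = 55!/(5!×50!) = 3478761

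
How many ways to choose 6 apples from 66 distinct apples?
C(66,6) = 66!/(6!×60!) = 90858768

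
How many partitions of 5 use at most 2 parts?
By conjugation, equals partitions of 5 into parts ≤ 2. Let r_j(i) = number of partitions of i into parts ≤ j, for i = 0..5. r_1(i) = 1 for all i; r_j(i) = r_{j-1}(i) + r_j(i-j). Rows j = 2..2: ≤2: 1 1 2 2 3 3. r_2(5) = 3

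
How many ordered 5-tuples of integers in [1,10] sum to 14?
Coefficient of x^14 in (x + x² + ... + x^10)^5. By inclusion-exclusion on dice exceeding 10: Σ_j (-1)^j C(5,j)·C(14-1-10j, 4) = C(5,0)·C(13,4) = 1·715 = 715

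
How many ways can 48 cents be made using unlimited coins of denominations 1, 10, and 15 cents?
Coefficient of x^48 in 1/(1-x^1) · 1/(1-x^10) · 1/(1-x^15). Case on j = number of 15-cent coins (j = 0..3); remainder r = 48 - 15j is made from {1,10} in ⌊r/10⌋+1 ways. r = 48, 33, 18, 3 → 5 + 4 + 2 + 1 = 12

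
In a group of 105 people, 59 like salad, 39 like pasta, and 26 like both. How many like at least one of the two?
|A∪B| = |A| + |B| - |A∩B| = 59 + 39 - 26 = 72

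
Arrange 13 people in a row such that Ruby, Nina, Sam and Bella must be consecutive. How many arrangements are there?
Treat the 4 as one block: (13-4+1)! × 4! = 3628800 × 24 = 87091200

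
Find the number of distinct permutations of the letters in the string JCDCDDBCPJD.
11! / (1! × 3! × 1! × 4! × 2!) = 138600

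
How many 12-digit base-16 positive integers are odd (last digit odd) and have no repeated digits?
Last∈{1,3,5,7,9,11,13,15}. Last=0: 0. Last nonzero: 8×14×P(14,10) = 406832025600. Total = 406832025600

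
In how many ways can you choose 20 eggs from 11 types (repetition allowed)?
C(20+11-1, 11-1) = C(30, 10) = 30045015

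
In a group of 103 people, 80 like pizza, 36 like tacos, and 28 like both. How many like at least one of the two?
|A∪B| = |A| + |B| - |A∩B| = 80 + 36 - 28 = 88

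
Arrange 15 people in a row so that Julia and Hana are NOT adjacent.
Total - adjacent = 15! - (15-1)!×2 = 1307674368000 - 174356582400 = 1133317785600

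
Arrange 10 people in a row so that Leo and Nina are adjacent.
Treat as block: (10-1)! × 2! = 362880 × 2 = 725760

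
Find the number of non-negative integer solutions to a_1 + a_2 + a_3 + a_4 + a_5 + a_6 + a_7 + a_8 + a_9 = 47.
C(47+9-1, 9-1) = C(55, 8) = 1217566350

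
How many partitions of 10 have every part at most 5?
Let r_j(i) = number of partitions of i into parts ≤ j, for i = 0..10. r_1(i) = 1 for all i; r_j(i) = r_{j-1}(i) + r_j(i-j). Rows j = 2..5: ≤2: 1 1 2 2 3 3 4 4 5 5 6; ≤3: 1 1 2 3 4 5 7 8 10 12 14; ≤4: 1 1 2 3 5 6 9 11 15 18 23; ≤5: 1 1 2 3 5 7 10 13 18 23 30. r_5(10) = 30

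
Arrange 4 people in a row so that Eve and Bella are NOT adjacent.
Total - adjacent = 4! - (4-1)!×2 = 24 - 12 = 12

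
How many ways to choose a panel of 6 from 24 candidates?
C(24,6) = 24!/(6!×18!) = 134596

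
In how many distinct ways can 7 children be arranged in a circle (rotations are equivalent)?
Circular: fix one position, arrange the rest. (7-1)! = 720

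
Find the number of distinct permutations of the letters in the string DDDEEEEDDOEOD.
13! / (2! × 5! × 6!) = 36036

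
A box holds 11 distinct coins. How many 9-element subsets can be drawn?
C(11,9) = 11!/(9!×2!) = 55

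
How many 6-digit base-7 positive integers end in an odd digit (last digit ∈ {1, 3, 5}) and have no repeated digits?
Last∈{1,3,5}. Last=0: 0. Last nonzero: 3×5×P(5,4) = 1800. Total = 1800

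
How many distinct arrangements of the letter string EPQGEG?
6! / (1! × 2! × 1! × 2!) = 180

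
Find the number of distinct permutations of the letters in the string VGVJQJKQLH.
10! / (1! × 2! × 2! × 1! × 1! × 1! × 2!) = 453600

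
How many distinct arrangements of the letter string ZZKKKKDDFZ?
10! / (4! × 2! × 3! × 1!) = 12600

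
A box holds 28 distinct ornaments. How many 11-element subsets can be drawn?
C(28,11) = 28!/(11!×17!) = 21474180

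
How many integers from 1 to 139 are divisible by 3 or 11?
⌊139/3⌋ + ⌊139/11⌋ - ⌊139/33⌋ = 46 + 12 - 4 = 54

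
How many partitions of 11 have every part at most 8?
Let r_j(i) = number of partitions of i into parts ≤ j, for i = 0..11. r_1(i) = 1 for all i; r_j(i) = r_{j-1}(i) + r_j(i-j). Rows j = 2..8: ≤2: 1 1 2 2 3 3 4 4 5 5 6 6; ≤3: 1 1 2 3 4 5 7 8 10 12 14 16; ≤4: 1 1 2 3 5 6 9 11 15 18 23 27; ≤5: 1 1 2 3 5 7 10 13 18 23 30 37; ≤6: 1 1 2 3 5 7 11 14 20 26 35 44; ≤7: 1 1 2 3 5 7 11 15 21 28 38 49; ≤8: 1 1 2 3 5 7 11 15 22 29 40 52. r_8(11) = 52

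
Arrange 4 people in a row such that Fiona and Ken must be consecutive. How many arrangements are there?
Treat the 2 as one block: (4-2+1)! × 2! = 6 × 2 = 12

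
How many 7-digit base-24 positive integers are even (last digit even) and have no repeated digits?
Last∈{0,2,4,6,8,10,12,14,16,18,20,22}. Last=0: 72681840. Last nonzero: 11×22×P(22,5) = 764739360. Total = 837421200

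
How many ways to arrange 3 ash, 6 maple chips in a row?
9! / (3! × 6!) = 84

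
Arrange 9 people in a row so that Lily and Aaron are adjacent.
Treat as block: (9-1)! × 2! = 40320 × 2 = 80640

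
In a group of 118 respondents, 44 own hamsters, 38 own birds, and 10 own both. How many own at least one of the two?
|A∪B| = |A| + |B| - |A∩B| = 44 + 38 - 10 = 72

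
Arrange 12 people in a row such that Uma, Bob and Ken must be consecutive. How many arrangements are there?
Treat the 3 as one block: (12-3+1)! × 3! = 3628800 × 6 = 21772800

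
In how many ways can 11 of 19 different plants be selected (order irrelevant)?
C(19,11) = 19!/(11!×8!) = 75582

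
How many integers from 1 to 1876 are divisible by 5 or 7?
⌊1876/5⌋ + ⌊1876/7⌋ - ⌊1876/35⌋ = 375 + 268 - 53 = 590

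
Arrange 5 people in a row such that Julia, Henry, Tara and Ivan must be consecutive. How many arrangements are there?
Treat the 4 as one block: (5-4+1)! × 4! = 2 × 24 = 48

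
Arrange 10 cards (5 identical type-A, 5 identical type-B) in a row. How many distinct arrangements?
10! / (5! × 5!) = 252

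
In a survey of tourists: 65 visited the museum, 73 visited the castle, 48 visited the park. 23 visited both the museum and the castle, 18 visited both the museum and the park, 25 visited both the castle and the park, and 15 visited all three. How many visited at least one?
|A∪B∪C| = 65+73+48-23-18-25+15 = 135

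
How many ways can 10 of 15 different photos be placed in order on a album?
P(15,10) = 15!/(15-10)! = 10897286400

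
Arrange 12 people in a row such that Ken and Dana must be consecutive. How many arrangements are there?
Treat the 2 as one block: (12-2+1)! × 2! = 39916800 × 2 = 79833600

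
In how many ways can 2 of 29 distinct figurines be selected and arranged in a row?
P(29,2) = 29!/(29-2)! = 812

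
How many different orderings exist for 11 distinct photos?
11! = 39916800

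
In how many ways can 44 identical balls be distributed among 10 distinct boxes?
C(44+10-1, 10-1) = C(53, 9) = 4431613550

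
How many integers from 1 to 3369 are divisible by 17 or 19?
⌊3369/17⌋ + ⌊3369/19⌋ - ⌊3369/323⌋ = 198 + 177 - 10 = 365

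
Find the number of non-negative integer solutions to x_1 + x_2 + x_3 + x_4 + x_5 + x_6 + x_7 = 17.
C(17+7-1, 7-1) = C(23, 6) = 100947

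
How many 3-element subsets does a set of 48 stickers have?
C(48,3) = 48!/(3!×45!) = 17296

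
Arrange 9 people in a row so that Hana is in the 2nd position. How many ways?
Fix one position: (9-1)! = 40320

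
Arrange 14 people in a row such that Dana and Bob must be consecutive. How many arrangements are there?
Treat the 2 as one block: (14-2+1)! × 2! = 6227020800 × 2 = 12454041600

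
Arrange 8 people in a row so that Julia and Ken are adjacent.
Treat as block: (8-1)! × 2! = 5040 × 2 = 10080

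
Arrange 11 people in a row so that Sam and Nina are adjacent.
Treat as block: (11-1)! × 2! = 3628800 × 2 = 7257600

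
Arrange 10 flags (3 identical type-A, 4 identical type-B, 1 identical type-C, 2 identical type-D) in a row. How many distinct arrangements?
10! / (3! × 4! × 1! × 2!) = 12600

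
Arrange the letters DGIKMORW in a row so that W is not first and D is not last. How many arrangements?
By inclusion-exclusion: 8! - 2×(8-1)! + (8-2)! = 40320 - 10080 + 720 = 30960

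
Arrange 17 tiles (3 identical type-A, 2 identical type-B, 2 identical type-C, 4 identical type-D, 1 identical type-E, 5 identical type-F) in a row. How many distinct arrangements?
17! / (3! × 2! × 2! × 4! × 1! × 5!) = 5145940800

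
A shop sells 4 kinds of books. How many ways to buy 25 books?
C(25+4-1, 4-1) = C(28, 3) = 3276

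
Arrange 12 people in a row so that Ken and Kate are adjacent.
Treat as block: (12-1)! × 2! = 39916800 × 2 = 79833600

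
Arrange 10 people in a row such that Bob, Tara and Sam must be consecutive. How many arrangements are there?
Treat the 3 as one block: (10-3+1)! × 3! = 40320 × 6 = 241920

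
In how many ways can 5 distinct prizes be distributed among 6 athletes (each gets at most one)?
P(6,5) = 6!/(6-5)! = 720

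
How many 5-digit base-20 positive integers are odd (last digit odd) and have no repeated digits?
Last∈{1,3,5,7,9,11,13,15,17,19}. Last=0: 0. Last nonzero: 10×18×P(18,3) = 881280. Total = 881280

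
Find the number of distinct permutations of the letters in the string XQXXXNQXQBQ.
11! / (4! × 5! × 1! × 1!) = 13860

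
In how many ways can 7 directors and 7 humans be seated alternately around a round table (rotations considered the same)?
Fix one of the directors: (7-1)! ways for the remaining directors, × 7! ways for the humans = 720 × 5040 = 3628800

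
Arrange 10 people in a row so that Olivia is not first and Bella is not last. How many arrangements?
By inclusion-exclusion: 10! - 2×(10-1)! + (10-2)! = 3628800 - 725760 + 40320 = 2943360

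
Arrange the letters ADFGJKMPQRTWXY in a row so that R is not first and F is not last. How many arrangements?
By inclusion-exclusion: 14! - 2×(14-1)! + (14-2)! = 87178291200 - 12454041600 + 479001600 = 75203251200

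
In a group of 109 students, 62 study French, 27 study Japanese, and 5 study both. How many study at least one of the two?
|A∪B| = |A| + |B| - |A∩B| = 62 + 27 - 5 = 84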